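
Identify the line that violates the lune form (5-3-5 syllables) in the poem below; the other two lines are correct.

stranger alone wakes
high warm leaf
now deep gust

The third line

Line 1: stranger (2), alone (2), wakes (1) → 5 ✓
Line 2: high (1), warm (1), leaf (1) → 3 ✓
Line 3: now (1), deep (1), gust (1) → 3 (expected 5)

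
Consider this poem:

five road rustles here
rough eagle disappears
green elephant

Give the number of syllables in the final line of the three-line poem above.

4

The final line: green(1) + elephant(3) = 4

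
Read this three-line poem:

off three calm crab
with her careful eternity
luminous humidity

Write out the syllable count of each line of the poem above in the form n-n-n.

Line 1: off(1) + three(1) + calm(1) + crab(1) = 4
Line 2: with(1) + her(1) + careful(2) + eternity(4) = 8
Line 3: luminous(3) + humidity(4) = 7

4-8-7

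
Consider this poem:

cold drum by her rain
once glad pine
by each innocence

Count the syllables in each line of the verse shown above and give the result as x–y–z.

Line 1: cold (1), drum (1), by (1), her (1), rain (1) → 5
Line 2: once (1), glad (1), pine (1) → 3
Line 3: by (1), each (1), innocence (3) → 5

5–3–5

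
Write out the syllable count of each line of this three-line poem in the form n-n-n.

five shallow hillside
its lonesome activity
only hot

5-7-3

Line 1: five (1), shallow (2), hillside (2) → 5
Line 2: its (1), lonesome (2), activity (4) → 7
Line 3: only (2), hot (1) → 3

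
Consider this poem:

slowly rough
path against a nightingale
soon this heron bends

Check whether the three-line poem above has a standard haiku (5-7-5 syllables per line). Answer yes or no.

No

Line 1: slowly(2) + rough(1) = 3 (expected 5)
Line 2: path(1) + against(2) + a(1) + nightingale(3) = 7 ✓
Line 3: soon(1) + this(1) + heron(2) + bends(1) = 5 ✓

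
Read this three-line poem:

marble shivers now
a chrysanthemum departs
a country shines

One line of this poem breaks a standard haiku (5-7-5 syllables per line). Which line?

The third line

Line 1: "marble shivers now": 2+2+1 = 5 ✓
Line 2: "a chrysanthemum departs": 1+4+2 = 7 ✓
Line 3: "a country shines": 1+2+1 = 4 (expected 5)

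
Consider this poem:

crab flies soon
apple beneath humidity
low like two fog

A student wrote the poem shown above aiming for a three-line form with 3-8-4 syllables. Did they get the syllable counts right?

Yes

Line 1: crab(1) + flies(1) + soon(1) = 3 ✓
Line 2: apple(2) + beneath(2) + humidity(4) = 8 ✓
Line 3: low(1) + like(1) + two(1) + fog(1) = 4 ✓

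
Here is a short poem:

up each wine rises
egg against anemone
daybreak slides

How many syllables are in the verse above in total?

15

Line 1: up (1), each (1), wine (1), rises (2) → 5
Line 2: egg (1), against (2), anemone (4) → 7
Line 3: daybreak (2), slides (1) → 3
Total: 5 + 7 + 3 = 15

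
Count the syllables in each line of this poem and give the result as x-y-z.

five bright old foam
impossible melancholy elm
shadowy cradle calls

4-9-6

Line 1: "five bright old foam": 1+1+1+1 = 4
Line 2: "impossible melancholy elm": 4+4+1 = 9
Line 3: "shadowy cradle calls": 3+2+1 = 6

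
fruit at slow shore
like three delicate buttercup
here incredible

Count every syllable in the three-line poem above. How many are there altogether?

17

Line 1: fruit (1), at (1), slow (1), shore (1) → 4
Line 2: like (1), three (1), delicate (3), buttercup (3) → 8
Line 3: here (1), incredible (4) → 5
Total: 4 + 8 + 5 = 17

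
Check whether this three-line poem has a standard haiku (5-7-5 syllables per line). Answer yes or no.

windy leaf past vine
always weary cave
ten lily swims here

Line 1: "windy leaf past vine": 2+1+1+1 = 5 ✓
Line 2: "always weary cave": 2+2+1 = 5 (expected 7)
Line 3: "ten lily swims here": 1+2+1+1 = 5 ✓

No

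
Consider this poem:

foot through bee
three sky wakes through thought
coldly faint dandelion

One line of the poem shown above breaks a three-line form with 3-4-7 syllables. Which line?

The second line

Line 1: "foot through bee": 1+1+1 = 3 ✓
Line 2: "three sky wakes through thought": 1+1+1+1+1 = 5 (expected 4)
Line 3: "coldly faint dandelion": 2+1+4 = 7 ✓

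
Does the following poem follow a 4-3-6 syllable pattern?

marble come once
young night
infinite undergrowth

No

Line 1: "marble come once": 2+1+1 = 4 ✓
Line 2: "young night": 1+1 = 2 (expected 3)
Line 3: "infinite undergrowth": 3+3 = 6 ✓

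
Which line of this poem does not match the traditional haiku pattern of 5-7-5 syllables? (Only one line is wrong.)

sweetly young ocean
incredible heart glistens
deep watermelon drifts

The third line

Line 1: sweetly(2) + young(1) + ocean(2) = 5 ✓
Line 2: incredible(4) + heart(1) + glistens(2) = 7 ✓
Line 3: deep(1) + watermelon(4) + drifts(1) = 6 (expected 5)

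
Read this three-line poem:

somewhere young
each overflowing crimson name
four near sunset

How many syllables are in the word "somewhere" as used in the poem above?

"somewhere" has 2 syllables.

2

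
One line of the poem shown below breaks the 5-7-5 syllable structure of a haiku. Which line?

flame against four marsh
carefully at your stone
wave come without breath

Line 1: "flame against four marsh": 1+2+1+1 = 5 ✓
Line 2: "carefully at your stone": 3+1+1+1 = 6 (expected 7)
Line 3: "wave come without breath": 1+1+2+1 = 5 ✓

The second line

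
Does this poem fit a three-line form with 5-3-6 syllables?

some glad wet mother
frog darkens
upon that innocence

Yes

Line 1: "some glad wet mother": 1+1+1+2 = 5 ✓
Line 2: "frog darkens": 1+2 = 3 ✓
Line 3: "upon that innocence": 2+1+3 = 6 ✓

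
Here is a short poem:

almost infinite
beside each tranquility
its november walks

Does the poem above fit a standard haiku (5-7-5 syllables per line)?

Line 1: "almost infinite": 2+3 = 5 ✓
Line 2: "beside each tranquility": 2+1+4 = 7 ✓
Line 3: "its november walks": 1+3+1 = 5 ✓

Yes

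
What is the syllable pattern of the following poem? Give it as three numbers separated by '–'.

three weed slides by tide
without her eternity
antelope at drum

5–7–5

Line 1: "three weed slides by tide": 1+1+1+1+1 = 5
Line 2: "without her eternity": 2+1+4 = 7
Line 3: "antelope at drum": 3+1+1 = 5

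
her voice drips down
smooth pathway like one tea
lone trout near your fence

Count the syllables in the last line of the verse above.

The last line: "lone trout near your fence": 1+1+1+1+1 = 5

5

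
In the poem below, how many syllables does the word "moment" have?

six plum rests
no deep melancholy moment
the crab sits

2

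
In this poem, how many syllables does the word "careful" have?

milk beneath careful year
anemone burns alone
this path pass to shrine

2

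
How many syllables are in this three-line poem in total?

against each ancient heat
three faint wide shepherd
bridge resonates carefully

18

Line 1: against(2) + each(1) + ancient(2) + heat(1) = 6
Line 2: three(1) + faint(1) + wide(1) + shepherd(2) = 5
Line 3: bridge(1) + resonates(3) + carefully(3) = 7
Total: 6 + 5 + 7 = 18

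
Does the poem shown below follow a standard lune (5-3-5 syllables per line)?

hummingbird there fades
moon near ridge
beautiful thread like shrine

No

Line 1: hummingbird (3), there (1), fades (1) → 5 ✓
Line 2: moon (1), near (1), ridge (1) → 3 ✓
Line 3: beautiful (3), thread (1), like (1), shrine (1) → 6 (expected 5)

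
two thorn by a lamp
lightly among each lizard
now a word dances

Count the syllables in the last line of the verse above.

The last line: "now a word dances": 1+1+1+2 = 5

5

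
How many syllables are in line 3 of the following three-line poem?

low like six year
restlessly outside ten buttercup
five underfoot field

5

Line 3: five (1), underfoot (3), field (1) → 5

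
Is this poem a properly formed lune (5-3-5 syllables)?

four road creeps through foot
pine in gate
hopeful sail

Line 1: "four road creeps through foot": 1+1+1+1+1 = 5 ✓
Line 2: "pine in gate": 1+1+1 = 3 ✓
Line 3: "hopeful sail": 2+1 = 3 (expected 5)

No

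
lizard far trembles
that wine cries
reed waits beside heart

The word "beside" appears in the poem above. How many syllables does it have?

2

"beside" has 2 syllables.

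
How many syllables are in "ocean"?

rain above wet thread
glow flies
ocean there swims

2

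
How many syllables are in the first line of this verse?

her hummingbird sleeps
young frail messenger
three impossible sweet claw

5

The first line: her (1), hummingbird (3), sleeps (1) → 5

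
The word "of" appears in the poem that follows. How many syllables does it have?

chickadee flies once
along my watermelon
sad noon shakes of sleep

1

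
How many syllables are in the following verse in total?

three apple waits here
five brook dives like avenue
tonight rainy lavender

19

Line 1: three (1), apple (2), waits (1), here (1) → 5
Line 2: five (1), brook (1), dives (1), like (1), avenue (3) → 7
Line 3: tonight (2), rainy (2), lavender (3) → 7
Total: 5 + 7 + 7 = 19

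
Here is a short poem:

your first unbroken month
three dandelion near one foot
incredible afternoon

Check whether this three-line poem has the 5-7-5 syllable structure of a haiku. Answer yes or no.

No

Line 1: your (1), first (1), unbroken (3), month (1) → 6 (expected 5)
Line 2: three (1), dandelion (4), near (1), one (1), foot (1) → 8 (expected 7)
Line 3: incredible (4), afternoon (3) → 7 (expected 5)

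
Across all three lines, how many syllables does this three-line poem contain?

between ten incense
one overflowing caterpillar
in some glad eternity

21

Line 1: between(2) + ten(1) + incense(2) = 5
Line 2: one(1) + overflowing(4) + caterpillar(4) = 9
Line 3: in(1) + some(1) + glad(1) + eternity(4) = 7
Total: 5 + 9 + 7 = 21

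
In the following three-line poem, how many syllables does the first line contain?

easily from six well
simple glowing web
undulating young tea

6

The first line: easily(3) + from(1) + six(1) + well(1) = 6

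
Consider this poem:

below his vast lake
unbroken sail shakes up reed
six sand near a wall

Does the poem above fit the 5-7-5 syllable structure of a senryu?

Yes

Line 1: below (2), his (1), vast (1), lake (1) → 5 ✓
Line 2: unbroken (3), sail (1), shakes (1), up (1), reed (1) → 7 ✓
Line 3: six (1), sand (1), near (1), a (1), wall (1) → 5 ✓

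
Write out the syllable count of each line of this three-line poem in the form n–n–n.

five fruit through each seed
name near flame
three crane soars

5–3–3

Line 1: five(1) + fruit(1) + through(1) + each(1) + seed(1) = 5
Line 2: name(1) + near(1) + flame(1) = 3
Line 3: three(1) + crane(1) + soars(1) = 3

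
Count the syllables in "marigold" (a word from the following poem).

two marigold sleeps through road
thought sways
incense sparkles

3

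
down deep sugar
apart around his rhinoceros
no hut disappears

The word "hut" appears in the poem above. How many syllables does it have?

1

"hut" has 1 syllable.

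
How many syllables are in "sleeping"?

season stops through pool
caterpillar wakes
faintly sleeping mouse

2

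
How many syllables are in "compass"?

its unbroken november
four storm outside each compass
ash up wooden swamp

2

"compass" has 2 syllables.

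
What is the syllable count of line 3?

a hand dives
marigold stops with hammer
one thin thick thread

Line 3: "one thin thick thread": 1+1+1+1 = 4

4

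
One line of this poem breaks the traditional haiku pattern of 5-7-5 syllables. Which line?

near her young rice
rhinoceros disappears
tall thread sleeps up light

Line 1: "near her young rice": 1+1+1+1 = 4 (expected 5)
Line 2: "rhinoceros disappears": 4+3 = 7 ✓
Line 3: "tall thread sleeps up light": 1+1+1+1+1 = 5 ✓

The first line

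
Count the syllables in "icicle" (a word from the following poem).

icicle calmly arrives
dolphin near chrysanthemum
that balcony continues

3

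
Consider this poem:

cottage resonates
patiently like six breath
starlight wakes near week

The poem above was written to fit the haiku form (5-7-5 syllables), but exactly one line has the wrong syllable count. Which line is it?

Line 1: cottage (2), resonates (3) → 5 ✓
Line 2: patiently (3), like (1), six (1), breath (1) → 6 (expected 7)
Line 3: starlight (2), wakes (1), near (1), week (1) → 5 ✓

Line 2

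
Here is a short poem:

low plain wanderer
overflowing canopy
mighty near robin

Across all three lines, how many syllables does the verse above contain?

Line 1: low (1), plain (1), wanderer (3) → 5
Line 2: overflowing (4), canopy (3) → 7
Line 3: mighty (2), near (1), robin (2) → 5
Total: 5 + 7 + 5 = 17

17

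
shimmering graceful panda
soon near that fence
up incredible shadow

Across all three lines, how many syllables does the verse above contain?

Line 1: "shimmering graceful panda": 3+2+2 = 7
Line 2: "soon near that fence": 1+1+1+1 = 4
Line 3: "up incredible shadow": 1+4+2 = 7
Total: 7 + 4 + 7 = 18

18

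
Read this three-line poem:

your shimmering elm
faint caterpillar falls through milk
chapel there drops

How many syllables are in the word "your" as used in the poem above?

1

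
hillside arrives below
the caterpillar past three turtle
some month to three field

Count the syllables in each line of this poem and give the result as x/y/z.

Line 1: "hillside arrives below": 2+2+2 = 6
Line 2: "the caterpillar past three turtle": 1+4+1+1+2 = 9
Line 3: "some month to three field": 1+1+1+1+1 = 5

6/9/5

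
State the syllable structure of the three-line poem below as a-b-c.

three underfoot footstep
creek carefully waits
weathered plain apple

6-5-5

Line 1: "three underfoot footstep": 1+3+2 = 6
Line 2: "creek carefully waits": 1+3+1 = 5
Line 3: "weathered plain apple": 2+1+2 = 5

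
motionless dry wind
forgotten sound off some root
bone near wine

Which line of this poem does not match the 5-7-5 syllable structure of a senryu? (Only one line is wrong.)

Line 1: motionless(3) + dry(1) + wind(1) = 5 ✓
Line 2: forgotten(3) + sound(1) + off(1) + some(1) + root(1) = 7 ✓
Line 3: bone(1) + near(1) + wine(1) = 3 (expected 5)

Line 3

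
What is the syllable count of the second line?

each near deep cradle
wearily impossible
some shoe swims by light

The second line: "wearily impossible": 3+4 = 7

7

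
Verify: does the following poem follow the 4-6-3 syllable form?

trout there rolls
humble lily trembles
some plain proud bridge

No

Line 1: trout (1), there (1), rolls (1) → 3 (expected 4)
Line 2: humble (2), lily (2), trembles (2) → 6 ✓
Line 3: some (1), plain (1), proud (1), bridge (1) → 4 (expected 3)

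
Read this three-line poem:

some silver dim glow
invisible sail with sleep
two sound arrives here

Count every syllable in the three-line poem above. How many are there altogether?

17

Line 1: some (1), silver (2), dim (1), glow (1) → 5
Line 2: invisible (4), sail (1), with (1), sleep (1) → 7
Line 3: two (1), sound (1), arrives (2), here (1) → 5
Total: 5 + 7 + 5 = 17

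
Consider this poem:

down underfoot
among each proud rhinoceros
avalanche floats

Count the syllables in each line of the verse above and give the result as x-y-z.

Line 1: down (1), underfoot (3) → 4
Line 2: among (2), each (1), proud (1), rhinoceros (4) → 8
Line 3: avalanche (3), floats (1) → 4

4-8-4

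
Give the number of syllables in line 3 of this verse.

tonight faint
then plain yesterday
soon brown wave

3

Line 3: "soon brown wave": 1+1+1 = 3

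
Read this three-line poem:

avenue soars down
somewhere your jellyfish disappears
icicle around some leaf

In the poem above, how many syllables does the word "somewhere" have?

2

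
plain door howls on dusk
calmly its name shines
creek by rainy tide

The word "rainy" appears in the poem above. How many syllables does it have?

2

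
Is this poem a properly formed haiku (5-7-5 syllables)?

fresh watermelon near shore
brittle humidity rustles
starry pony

Line 1: fresh (1), watermelon (4), near (1), shore (1) → 7 (expected 5)
Line 2: brittle (2), humidity (4), rustles (2) → 8 (expected 7)
Line 3: starry (2), pony (2) → 4 (expected 5)

No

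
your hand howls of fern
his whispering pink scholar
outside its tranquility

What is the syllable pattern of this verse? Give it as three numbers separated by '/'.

Line 1: "your hand howls of fern": 1+1+1+1+1 = 5
Line 2: "his whispering pink scholar": 1+3+1+2 = 7
Line 3: "outside its tranquility": 2+1+4 = 7

5/7/7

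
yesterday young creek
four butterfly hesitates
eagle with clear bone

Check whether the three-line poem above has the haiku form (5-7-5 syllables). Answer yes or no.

Line 1: yesterday(3) + young(1) + creek(1) = 5 ✓
Line 2: four(1) + butterfly(3) + hesitates(3) = 7 ✓
Line 3: eagle(2) + with(1) + clear(1) + bone(1) = 5 ✓

Yes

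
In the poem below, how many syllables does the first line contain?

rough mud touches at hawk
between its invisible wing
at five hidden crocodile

The first line: rough (1), mud (1), touches (2), at (1), hawk (1) → 6

6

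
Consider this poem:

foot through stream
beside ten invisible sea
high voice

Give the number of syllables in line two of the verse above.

8

Line two: "beside ten invisible sea": 2+1+4+1 = 8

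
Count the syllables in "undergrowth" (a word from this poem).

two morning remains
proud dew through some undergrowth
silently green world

"undergrowth" has 3 syllables.

3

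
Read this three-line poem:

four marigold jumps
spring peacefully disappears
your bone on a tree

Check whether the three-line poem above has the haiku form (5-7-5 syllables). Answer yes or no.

Line 1: four(1) + marigold(3) + jumps(1) = 5 ✓
Line 2: spring(1) + peacefully(3) + disappears(3) = 7 ✓
Line 3: your(1) + bone(1) + on(1) + a(1) + tree(1) = 5 ✓

Yes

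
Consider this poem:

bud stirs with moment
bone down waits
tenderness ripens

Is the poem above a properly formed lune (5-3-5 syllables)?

Yes

Line 1: bud(1) + stirs(1) + with(1) + moment(2) = 5 ✓
Line 2: bone(1) + down(1) + waits(1) = 3 ✓
Line 3: tenderness(3) + ripens(2) = 5 ✓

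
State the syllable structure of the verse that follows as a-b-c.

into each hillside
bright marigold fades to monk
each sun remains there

Line 1: into(2) + each(1) + hillside(2) = 5
Line 2: bright(1) + marigold(3) + fades(1) + to(1) + monk(1) = 7
Line 3: each(1) + sun(1) + remains(2) + there(1) = 5

5-7-5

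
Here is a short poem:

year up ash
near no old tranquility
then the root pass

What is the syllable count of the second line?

7

The second line: near(1) + no(1) + old(1) + tranquility(4) = 7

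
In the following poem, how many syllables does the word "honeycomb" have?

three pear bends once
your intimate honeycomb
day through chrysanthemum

3

"honeycomb" has 3 syllables.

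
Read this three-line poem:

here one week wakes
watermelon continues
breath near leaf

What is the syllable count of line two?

Line two: watermelon (4), continues (3) → 7

7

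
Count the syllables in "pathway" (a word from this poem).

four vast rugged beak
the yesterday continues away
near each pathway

2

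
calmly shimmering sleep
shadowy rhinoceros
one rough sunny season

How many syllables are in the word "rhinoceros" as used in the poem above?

"rhinoceros" has 4 syllables.

4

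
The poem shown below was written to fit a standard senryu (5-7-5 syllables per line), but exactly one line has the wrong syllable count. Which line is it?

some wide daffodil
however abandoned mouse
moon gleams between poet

Line 1: "some wide daffodil": 1+1+3 = 5 ✓
Line 2: "however abandoned mouse": 3+3+1 = 7 ✓
Line 3: "moon gleams between poet": 1+1+2+2 = 6 (expected 5)

The third line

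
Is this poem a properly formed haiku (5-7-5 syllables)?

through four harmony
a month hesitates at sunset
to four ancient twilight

No

Line 1: through (1), four (1), harmony (3) → 5 ✓
Line 2: a (1), month (1), hesitates (3), at (1), sunset (2) → 8 (expected 7)
Line 3: to (1), four (1), ancient (2), twilight (2) → 6 (expected 5)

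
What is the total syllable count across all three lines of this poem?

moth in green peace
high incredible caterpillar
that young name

Line 1: moth (1), in (1), green (1), peace (1) → 4
Line 2: high (1), incredible (4), caterpillar (4) → 9
Line 3: that (1), young (1), name (1) → 3
Total: 4 + 9 + 3 = 16

16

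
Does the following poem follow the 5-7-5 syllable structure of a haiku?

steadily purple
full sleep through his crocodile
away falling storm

Line 1: "steadily purple": 3+2 = 5 ✓
Line 2: "full sleep through his crocodile": 1+1+1+1+3 = 7 ✓
Line 3: "away falling storm": 2+2+1 = 5 ✓

Yes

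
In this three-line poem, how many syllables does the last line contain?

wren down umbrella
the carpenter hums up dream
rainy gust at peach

The last line: "rainy gust at peach": 2+1+1+1 = 5

5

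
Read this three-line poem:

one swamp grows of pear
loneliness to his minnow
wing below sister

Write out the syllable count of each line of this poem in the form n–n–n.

Line 1: "one swamp grows of pear": 1+1+1+1+1 = 5
Line 2: "loneliness to his minnow": 3+1+1+2 = 7
Line 3: "wing below sister": 1+2+2 = 5

5–7–5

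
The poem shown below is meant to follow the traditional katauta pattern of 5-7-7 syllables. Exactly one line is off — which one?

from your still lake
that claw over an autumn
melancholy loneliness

Line 1: from(1) + your(1) + still(1) + lake(1) = 4 (expected 5)
Line 2: that(1) + claw(1) + over(2) + an(1) + autumn(2) = 7 ✓
Line 3: melancholy(4) + loneliness(3) = 7 ✓

The first line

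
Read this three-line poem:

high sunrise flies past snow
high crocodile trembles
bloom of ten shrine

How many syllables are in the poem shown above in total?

Line 1: high(1) + sunrise(2) + flies(1) + past(1) + snow(1) = 6
Line 2: high(1) + crocodile(3) + trembles(2) = 6
Line 3: bloom(1) + of(1) + ten(1) + shrine(1) = 4
Total: 6 + 6 + 4 = 16

16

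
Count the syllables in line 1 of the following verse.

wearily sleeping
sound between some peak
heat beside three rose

5

Line 1: wearily(3) + sleeping(2) = 5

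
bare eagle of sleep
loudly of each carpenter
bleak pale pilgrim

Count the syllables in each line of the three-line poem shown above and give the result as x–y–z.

5–7–4

Line 1: "bare eagle of sleep": 1+2+1+1 = 5
Line 2: "loudly of each carpenter": 2+1+1+3 = 7
Line 3: "bleak pale pilgrim": 1+1+2 = 4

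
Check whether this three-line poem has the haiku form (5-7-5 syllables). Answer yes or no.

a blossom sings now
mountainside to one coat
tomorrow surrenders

No

Line 1: a (1), blossom (2), sings (1), now (1) → 5 ✓
Line 2: mountainside (3), to (1), one (1), coat (1) → 6 (expected 7)
Line 3: tomorrow (3), surrenders (3) → 6 (expected 5)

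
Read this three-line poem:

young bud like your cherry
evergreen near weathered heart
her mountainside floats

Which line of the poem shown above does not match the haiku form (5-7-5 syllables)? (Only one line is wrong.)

Line 1: young (1), bud (1), like (1), your (1), cherry (2) → 6 (expected 5)
Line 2: evergreen (3), near (1), weathered (2), heart (1) → 7 ✓
Line 3: her (1), mountainside (3), floats (1) → 5 ✓

Line 1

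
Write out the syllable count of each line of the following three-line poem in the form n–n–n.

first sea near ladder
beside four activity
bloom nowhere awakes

Line 1: "first sea near ladder": 1+1+1+2 = 5
Line 2: "beside four activity": 2+1+4 = 7
Line 3: "bloom nowhere awakes": 1+2+2 = 5

5–7–5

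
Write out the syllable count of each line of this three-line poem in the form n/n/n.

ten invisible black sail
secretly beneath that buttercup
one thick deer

Line 1: ten(1) + invisible(4) + black(1) + sail(1) = 7
Line 2: secretly(3) + beneath(2) + that(1) + buttercup(3) = 9
Line 3: one(1) + thick(1) + deer(1) = 3

7/9/3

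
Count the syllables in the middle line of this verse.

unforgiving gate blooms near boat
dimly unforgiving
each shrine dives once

The middle line: dimly(2) + unforgiving(4) = 6

6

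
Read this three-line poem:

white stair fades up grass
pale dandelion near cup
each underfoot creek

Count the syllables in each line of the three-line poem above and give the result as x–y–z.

5–7–5

Line 1: "white stair fades up grass": 1+1+1+1+1 = 5
Line 2: "pale dandelion near cup": 1+4+1+1 = 7
Line 3: "each underfoot creek": 1+3+1 = 5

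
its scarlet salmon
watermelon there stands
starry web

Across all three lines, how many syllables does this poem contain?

Line 1: its(1) + scarlet(2) + salmon(2) = 5
Line 2: watermelon(4) + there(1) + stands(1) = 6
Line 3: starry(2) + web(1) = 3
Total: 5 + 6 + 3 = 14

14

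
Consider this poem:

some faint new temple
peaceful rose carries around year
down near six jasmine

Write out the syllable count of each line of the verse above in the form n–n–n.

5–8–5

Line 1: some (1), faint (1), new (1), temple (2) → 5
Line 2: peaceful (2), rose (1), carries (2), around (2), year (1) → 8
Line 3: down (1), near (1), six (1), jasmine (2) → 5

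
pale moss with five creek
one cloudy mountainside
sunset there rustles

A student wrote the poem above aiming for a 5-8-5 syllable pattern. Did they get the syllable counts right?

No

Line 1: pale (1), moss (1), with (1), five (1), creek (1) → 5 ✓
Line 2: one (1), cloudy (2), mountainside (3) → 6 (expected 8)
Line 3: sunset (2), there (1), rustles (2) → 5 ✓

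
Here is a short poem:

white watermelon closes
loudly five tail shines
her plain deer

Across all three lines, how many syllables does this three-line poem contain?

15

Line 1: white (1), watermelon (4), closes (2) → 7
Line 2: loudly (2), five (1), tail (1), shines (1) → 5
Line 3: her (1), plain (1), deer (1) → 3
Total: 7 + 5 + 3 = 15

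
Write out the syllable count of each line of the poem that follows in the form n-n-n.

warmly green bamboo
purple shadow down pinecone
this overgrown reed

5-7-5

Line 1: warmly(2) + green(1) + bamboo(2) = 5
Line 2: purple(2) + shadow(2) + down(1) + pinecone(2) = 7
Line 3: this(1) + overgrown(3) + reed(1) = 5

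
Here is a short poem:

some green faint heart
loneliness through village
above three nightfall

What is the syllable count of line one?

4

Line one: some (1), green (1), faint (1), heart (1) → 4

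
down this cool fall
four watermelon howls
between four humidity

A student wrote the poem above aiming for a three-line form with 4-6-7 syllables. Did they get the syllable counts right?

Yes

Line 1: down(1) + this(1) + cool(1) + fall(1) = 4 ✓
Line 2: four(1) + watermelon(4) + howls(1) = 6 ✓
Line 3: between(2) + four(1) + humidity(4) = 7 ✓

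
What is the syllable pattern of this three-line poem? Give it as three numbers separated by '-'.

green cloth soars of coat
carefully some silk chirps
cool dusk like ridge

5-6-4

Line 1: "green cloth soars of coat": 1+1+1+1+1 = 5
Line 2: "carefully some silk chirps": 3+1+1+1 = 6
Line 3: "cool dusk like ridge": 1+1+1+1 = 4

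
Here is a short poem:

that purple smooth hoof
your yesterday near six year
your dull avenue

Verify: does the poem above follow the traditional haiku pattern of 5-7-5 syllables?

Yes

Line 1: that(1) + purple(2) + smooth(1) + hoof(1) = 5 ✓
Line 2: your(1) + yesterday(3) + near(1) + six(1) + year(1) = 7 ✓
Line 3: your(1) + dull(1) + avenue(3) = 5 ✓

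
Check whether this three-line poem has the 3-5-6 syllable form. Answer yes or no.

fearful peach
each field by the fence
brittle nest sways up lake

Line 1: fearful (2), peach (1) → 3 ✓
Line 2: each (1), field (1), by (1), the (1), fence (1) → 5 ✓
Line 3: brittle (2), nest (1), sways (1), up (1), lake (1) → 6 ✓

Yes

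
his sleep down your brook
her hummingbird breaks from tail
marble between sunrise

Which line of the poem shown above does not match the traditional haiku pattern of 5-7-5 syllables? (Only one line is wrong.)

Line 3

Line 1: his (1), sleep (1), down (1), your (1), brook (1) → 5 ✓
Line 2: her (1), hummingbird (3), breaks (1), from (1), tail (1) → 7 ✓
Line 3: marble (2), between (2), sunrise (2) → 6 (expected 5)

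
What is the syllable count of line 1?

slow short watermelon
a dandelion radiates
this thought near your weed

Line 1: slow(1) + short(1) + watermelon(4) = 6

6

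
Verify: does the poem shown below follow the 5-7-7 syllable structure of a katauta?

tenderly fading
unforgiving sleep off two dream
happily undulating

No

Line 1: tenderly (3), fading (2) → 5 ✓
Line 2: unforgiving (4), sleep (1), off (1), two (1), dream (1) → 8 (expected 7)
Line 3: happily (3), undulating (4) → 7 ✓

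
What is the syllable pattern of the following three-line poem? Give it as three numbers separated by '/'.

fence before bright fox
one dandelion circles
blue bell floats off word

Line 1: fence(1) + before(2) + bright(1) + fox(1) = 5
Line 2: one(1) + dandelion(4) + circles(2) = 7
Line 3: blue(1) + bell(1) + floats(1) + off(1) + word(1) = 5

5/7/5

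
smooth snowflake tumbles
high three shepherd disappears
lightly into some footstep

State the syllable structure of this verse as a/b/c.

Line 1: "smooth snowflake tumbles": 1+2+2 = 5
Line 2: "high three shepherd disappears": 1+1+2+3 = 7
Line 3: "lightly into some footstep": 2+2+1+2 = 7

5/7/7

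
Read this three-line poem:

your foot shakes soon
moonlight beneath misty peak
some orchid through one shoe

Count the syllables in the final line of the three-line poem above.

The final line: some (1), orchid (2), through (1), one (1), shoe (1) → 6

6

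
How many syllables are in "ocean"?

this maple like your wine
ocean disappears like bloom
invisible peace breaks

2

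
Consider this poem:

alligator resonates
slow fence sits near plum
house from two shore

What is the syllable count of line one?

Line one: alligator(4) + resonates(3) = 7

7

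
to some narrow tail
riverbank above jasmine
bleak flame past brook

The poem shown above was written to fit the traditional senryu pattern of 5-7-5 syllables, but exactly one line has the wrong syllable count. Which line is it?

The third line

Line 1: to(1) + some(1) + narrow(2) + tail(1) = 5 ✓
Line 2: riverbank(3) + above(2) + jasmine(2) = 7 ✓
Line 3: bleak(1) + flame(1) + past(1) + brook(1) = 4 (expected 5)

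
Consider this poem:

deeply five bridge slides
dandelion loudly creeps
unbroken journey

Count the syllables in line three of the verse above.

5

Line three: unbroken(3) + journey(2) = 5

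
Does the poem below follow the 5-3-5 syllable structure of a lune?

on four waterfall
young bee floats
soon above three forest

No

Line 1: "on four waterfall": 1+1+3 = 5 ✓
Line 2: "young bee floats": 1+1+1 = 3 ✓
Line 3: "soon above three forest": 1+2+1+2 = 6 (expected 5)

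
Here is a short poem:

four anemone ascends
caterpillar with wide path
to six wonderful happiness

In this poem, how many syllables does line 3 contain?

Line 3: to (1), six (1), wonderful (3), happiness (3) → 8

8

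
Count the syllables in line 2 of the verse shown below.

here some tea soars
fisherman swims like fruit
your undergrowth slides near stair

6

Line 2: "fisherman swims like fruit": 3+1+1+1 = 6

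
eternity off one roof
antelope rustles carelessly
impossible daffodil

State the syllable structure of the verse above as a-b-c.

7-8-7

Line 1: eternity(4) + off(1) + one(1) + roof(1) = 7
Line 2: antelope(3) + rustles(2) + carelessly(3) = 8
Line 3: impossible(4) + daffodil(3) = 7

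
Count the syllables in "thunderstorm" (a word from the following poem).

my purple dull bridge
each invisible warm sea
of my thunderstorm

3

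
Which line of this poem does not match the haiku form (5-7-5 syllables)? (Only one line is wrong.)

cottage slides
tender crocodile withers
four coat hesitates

Line 1: "cottage slides": 2+1 = 3 (expected 5)
Line 2: "tender crocodile withers": 2+3+2 = 7 ✓
Line 3: "four coat hesitates": 1+1+3 = 5 ✓

Line 1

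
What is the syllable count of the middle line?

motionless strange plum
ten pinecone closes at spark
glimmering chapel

7

The middle line: ten(1) + pinecone(2) + closes(2) + at(1) + spark(1) = 7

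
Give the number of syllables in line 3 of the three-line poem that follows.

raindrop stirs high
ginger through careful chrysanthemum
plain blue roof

Line 3: plain(1) + blue(1) + roof(1) = 3

3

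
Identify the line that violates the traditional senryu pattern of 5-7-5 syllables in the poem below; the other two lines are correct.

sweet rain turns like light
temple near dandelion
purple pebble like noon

Line 3

Line 1: "sweet rain turns like light": 1+1+1+1+1 = 5 ✓
Line 2: "temple near dandelion": 2+1+4 = 7 ✓
Line 3: "purple pebble like noon": 2+2+1+1 = 6 (expected 5)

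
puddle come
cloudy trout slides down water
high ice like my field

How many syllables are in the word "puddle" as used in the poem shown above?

2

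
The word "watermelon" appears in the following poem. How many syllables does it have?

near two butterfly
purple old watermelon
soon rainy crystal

4

"watermelon" has 4 syllables.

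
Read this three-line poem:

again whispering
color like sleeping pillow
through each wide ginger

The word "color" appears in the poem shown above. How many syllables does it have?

"color" has 2 syllables.

2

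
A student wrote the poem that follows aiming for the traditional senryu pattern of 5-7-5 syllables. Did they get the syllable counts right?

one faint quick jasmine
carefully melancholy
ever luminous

Line 1: one(1) + faint(1) + quick(1) + jasmine(2) = 5 ✓
Line 2: carefully(3) + melancholy(4) = 7 ✓
Line 3: ever(2) + luminous(3) = 5 ✓

Yes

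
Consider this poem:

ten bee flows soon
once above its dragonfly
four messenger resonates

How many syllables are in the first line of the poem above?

The first line: "ten bee flows soon": 1+1+1+1 = 4

4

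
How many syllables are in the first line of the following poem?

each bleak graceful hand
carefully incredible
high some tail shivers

5

The first line: each (1), bleak (1), graceful (2), hand (1) → 5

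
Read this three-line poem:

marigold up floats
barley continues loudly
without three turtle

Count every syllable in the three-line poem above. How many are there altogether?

17

Line 1: marigold(3) + up(1) + floats(1) = 5
Line 2: barley(2) + continues(3) + loudly(2) = 7
Line 3: without(2) + three(1) + turtle(2) = 5
Total: 5 + 7 + 5 = 17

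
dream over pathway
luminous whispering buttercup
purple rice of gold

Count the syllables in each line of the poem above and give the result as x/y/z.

Line 1: dream(1) + over(2) + pathway(2) = 5
Line 2: luminous(3) + whispering(3) + buttercup(3) = 9
Line 3: purple(2) + rice(1) + of(1) + gold(1) = 5

5/9/5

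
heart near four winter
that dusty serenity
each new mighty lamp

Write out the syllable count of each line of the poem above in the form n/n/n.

Line 1: heart (1), near (1), four (1), winter (2) → 5
Line 2: that (1), dusty (2), serenity (4) → 7
Line 3: each (1), new (1), mighty (2), lamp (1) → 5

5/7/5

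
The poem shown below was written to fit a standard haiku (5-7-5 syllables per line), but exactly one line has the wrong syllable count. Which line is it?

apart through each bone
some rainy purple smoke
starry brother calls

Line 1: apart (2), through (1), each (1), bone (1) → 5 ✓
Line 2: some (1), rainy (2), purple (2), smoke (1) → 6 (expected 7)
Line 3: starry (2), brother (2), calls (1) → 5 ✓

Line 2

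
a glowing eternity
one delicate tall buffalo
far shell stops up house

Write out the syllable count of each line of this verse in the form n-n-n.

Line 1: "a glowing eternity": 1+2+4 = 7
Line 2: "one delicate tall buffalo": 1+3+1+3 = 8
Line 3: "far shell stops up house": 1+1+1+1+1 = 5

7-8-5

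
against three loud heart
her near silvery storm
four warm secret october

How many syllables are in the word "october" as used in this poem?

3

"october" has 3 syllables.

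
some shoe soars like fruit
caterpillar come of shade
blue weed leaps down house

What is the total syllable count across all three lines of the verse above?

17

Line 1: some(1) + shoe(1) + soars(1) + like(1) + fruit(1) = 5
Line 2: caterpillar(4) + come(1) + of(1) + shade(1) = 7
Line 3: blue(1) + weed(1) + leaps(1) + down(1) + house(1) = 5
Total: 5 + 7 + 5 = 17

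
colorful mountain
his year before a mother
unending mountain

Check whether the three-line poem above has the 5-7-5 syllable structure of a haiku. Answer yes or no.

Line 1: colorful (3), mountain (2) → 5 ✓
Line 2: his (1), year (1), before (2), a (1), mother (2) → 7 ✓
Line 3: unending (3), mountain (2) → 5 ✓

Yes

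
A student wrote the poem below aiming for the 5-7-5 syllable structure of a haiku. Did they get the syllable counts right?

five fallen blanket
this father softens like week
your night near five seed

Yes

Line 1: five (1), fallen (2), blanket (2) → 5 ✓
Line 2: this (1), father (2), softens (2), like (1), week (1) → 7 ✓
Line 3: your (1), night (1), near (1), five (1), seed (1) → 5 ✓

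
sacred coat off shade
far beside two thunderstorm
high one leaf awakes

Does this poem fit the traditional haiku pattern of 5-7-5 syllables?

Line 1: sacred(2) + coat(1) + off(1) + shade(1) = 5 ✓
Line 2: far(1) + beside(2) + two(1) + thunderstorm(3) = 7 ✓
Line 3: high(1) + one(1) + leaf(1) + awakes(2) = 5 ✓

Yes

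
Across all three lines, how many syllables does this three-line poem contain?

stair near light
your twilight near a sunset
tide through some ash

Line 1: "stair near light": 1+1+1 = 3
Line 2: "your twilight near a sunset": 1+2+1+1+2 = 7
Line 3: "tide through some ash": 1+1+1+1 = 4
Total: 3 + 7 + 4 = 14

14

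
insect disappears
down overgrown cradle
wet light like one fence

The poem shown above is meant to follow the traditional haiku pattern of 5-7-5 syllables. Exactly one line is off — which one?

Line 2

Line 1: "insect disappears": 2+3 = 5 ✓
Line 2: "down overgrown cradle": 1+3+2 = 6 (expected 7)
Line 3: "wet light like one fence": 1+1+1+1+1 = 5 ✓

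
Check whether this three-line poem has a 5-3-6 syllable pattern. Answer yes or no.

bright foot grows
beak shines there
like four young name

Line 1: bright (1), foot (1), grows (1) → 3 (expected 5)
Line 2: beak (1), shines (1), there (1) → 3 ✓
Line 3: like (1), four (1), young (1), name (1) → 4 (expected 6)

No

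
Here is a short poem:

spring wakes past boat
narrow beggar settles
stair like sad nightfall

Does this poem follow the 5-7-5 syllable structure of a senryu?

No

Line 1: "spring wakes past boat": 1+1+1+1 = 4 (expected 5)
Line 2: "narrow beggar settles": 2+2+2 = 6 (expected 7)
Line 3: "stair like sad nightfall": 1+1+1+2 = 5 ✓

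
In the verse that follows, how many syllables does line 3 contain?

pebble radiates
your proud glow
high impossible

5

Line 3: high (1), impossible (4) → 5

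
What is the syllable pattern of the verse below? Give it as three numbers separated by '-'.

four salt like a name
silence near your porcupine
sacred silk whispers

5-7-5

Line 1: four (1), salt (1), like (1), a (1), name (1) → 5
Line 2: silence (2), near (1), your (1), porcupine (3) → 7
Line 3: sacred (2), silk (1), whispers (2) → 5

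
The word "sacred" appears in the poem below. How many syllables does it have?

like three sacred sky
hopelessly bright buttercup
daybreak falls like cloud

"sacred" has 2 syllables.

2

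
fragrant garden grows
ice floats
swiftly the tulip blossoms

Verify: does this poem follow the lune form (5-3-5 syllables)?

Line 1: "fragrant garden grows": 2+2+1 = 5 ✓
Line 2: "ice floats": 1+1 = 2 (expected 3)
Line 3: "swiftly the tulip blossoms": 2+1+2+2 = 7 (expected 5)

No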